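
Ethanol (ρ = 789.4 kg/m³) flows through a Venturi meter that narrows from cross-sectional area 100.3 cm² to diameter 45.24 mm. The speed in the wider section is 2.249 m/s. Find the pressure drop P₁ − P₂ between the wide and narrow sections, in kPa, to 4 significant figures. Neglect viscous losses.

The volume flow rate is constant, so v₂ = (A₁/A₂)v₁ = (100.3/16.07)·2.249 = 14.03 m/s.
The pipe is horizontal, so Bernoulli reduces to P₁ + ½ρv₁² = P₂ + ½ρv₂².
P₁ − P₂ = ½·789.4·(14.03² − 2.249²) = ½·789.4·191.9 = 75730 Pa.

75.73 kPa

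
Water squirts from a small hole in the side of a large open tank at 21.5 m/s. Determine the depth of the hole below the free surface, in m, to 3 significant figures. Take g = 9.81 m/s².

Inverting v = √(2gh) gives h = v² / 2g.
h = 21.5²/(2·9.81) = 462/19.62 = 23.6 m.

23.6 m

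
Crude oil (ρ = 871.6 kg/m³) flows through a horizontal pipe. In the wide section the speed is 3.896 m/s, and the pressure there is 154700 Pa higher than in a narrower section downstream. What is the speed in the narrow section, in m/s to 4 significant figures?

With h₁ = h₂, rearranging Bernoulli gives v₂ = √(v₁² + 2ΔP/ρ).
v₂ = √(3.896² + 2·154700/871.6) = √(15.18 + 355.0) = 19.24 m/s.

v₂ ≈ 19.24 m/s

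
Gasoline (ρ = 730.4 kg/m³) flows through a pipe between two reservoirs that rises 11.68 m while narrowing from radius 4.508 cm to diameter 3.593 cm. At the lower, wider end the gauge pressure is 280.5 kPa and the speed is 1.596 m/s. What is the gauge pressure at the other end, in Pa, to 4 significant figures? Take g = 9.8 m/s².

P₂ = 160900 Pa

Mass conservation (A₁v₁ = A₂v₂) gives v₂ = 1.596 × 63.84/10.14 = 10.05 m/s.
Energy conservation along the streamline gives P₂ = P₁ − ½ρ(v₂² − v₁²) − ρg(h₂ − h₁).
P₂ = 280500 + ½·730.4·(1.596² − 10.05²) − 730.4·9.8·(+11.68) = 280500 + (-35950) − (83600) = 160900 Pa.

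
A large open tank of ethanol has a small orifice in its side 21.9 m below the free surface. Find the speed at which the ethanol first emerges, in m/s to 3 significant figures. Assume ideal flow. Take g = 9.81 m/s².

v = 20.7 m/s

With the surface at rest and both surface and jet at atmospheric pressure, Bernoulli gives ρg h = ½ρv², so v = √(2gh) = √(2·9.81·21.9) = 20.7 m/s.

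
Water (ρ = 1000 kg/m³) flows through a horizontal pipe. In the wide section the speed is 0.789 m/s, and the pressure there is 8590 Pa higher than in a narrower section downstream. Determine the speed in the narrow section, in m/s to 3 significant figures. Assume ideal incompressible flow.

With h₁ = h₂, rearranging Bernoulli gives v₂ = √(v₁² + 2ΔP/ρ).
v₂ = √(0.789² + 2·8590/1000) = √(0.623 + 17.2) = 4.22 m/s.

v₂ ≈ 4.22 m/s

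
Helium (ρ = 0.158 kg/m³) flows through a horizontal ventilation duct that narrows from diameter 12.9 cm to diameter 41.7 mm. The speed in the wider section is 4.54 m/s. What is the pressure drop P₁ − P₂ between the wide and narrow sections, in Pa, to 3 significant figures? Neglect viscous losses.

The volume flow rate is constant, so v₂ = (A₁/A₂)v₁ = (131/13.7)·4.54 = 43.4 m/s.
Along the horizontal streamline, P + ½ρv² is constant.
P₁ − P₂ = ½·0.158·(43.4² − 4.54²) = ½·0.158·1870 = 147 Pa.

ΔP = 147 Pa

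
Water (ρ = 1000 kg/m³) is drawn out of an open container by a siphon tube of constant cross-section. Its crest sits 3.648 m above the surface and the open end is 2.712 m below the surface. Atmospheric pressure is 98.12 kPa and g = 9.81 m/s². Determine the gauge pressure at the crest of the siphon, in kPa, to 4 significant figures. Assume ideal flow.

From the surface to the outlet (both open to atmosphere, surface at rest): v = √(2g·h_out) = √(2·9.81·2.712) = 7.294 m/s.
The bore is uniform, so the speed at the crest is the same v. Bernoulli surface→crest: P_atm = P_top + ½ρv² + ρg·h_top.
P_top = 98120 − ½·1000·7.294² − 1000·9.81·3.648 = 35730 Pa. So P_gauge = P_top − P_atm = -62390 Pa.

-62.39 kPa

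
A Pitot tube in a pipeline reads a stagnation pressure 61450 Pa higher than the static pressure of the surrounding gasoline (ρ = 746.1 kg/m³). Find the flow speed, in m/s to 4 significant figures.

The dynamic pressure equals the rise in static pressure at the stagnation point: ΔP = ½ρv².
v = √(2ΔP/ρ) = √(2·61450/746.1) = 12.83 m/s.

v ≈ 12.83 m/s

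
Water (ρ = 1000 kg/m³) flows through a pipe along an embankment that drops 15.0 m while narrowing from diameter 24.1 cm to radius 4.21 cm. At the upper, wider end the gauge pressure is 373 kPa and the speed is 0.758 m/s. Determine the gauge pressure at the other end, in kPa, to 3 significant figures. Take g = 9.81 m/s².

P₂ = 501 kPa

The volume flow rate is constant, so v₂ = (A₁/A₂)v₁ = (456/55.7)·0.758 = 6.21 m/s.
Bernoulli: P₁ + ½ρv₁² + ρg h₁ = P₂ + ½ρv₂² + ρg h₂, so P₂ = P₁ + ½ρ(v₁² − v₂²) − ρg(h₂ − h₁).
P₂ = 373000 + ½·1000·(0.758² − 6.21²) − 1000·9.81·(−15.0) = 373000 + (-19000) − (-147000) = 501000 Pa.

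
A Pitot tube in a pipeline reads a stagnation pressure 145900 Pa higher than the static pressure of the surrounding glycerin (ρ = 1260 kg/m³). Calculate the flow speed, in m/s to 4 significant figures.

Bernoulli between the free stream and the stagnation point: ½ρv² = P_stag − P_static.
v = √(2ΔP/ρ) = √(2·145900/1260) = 15.22 m/s.

v ≈ 15.22 m/s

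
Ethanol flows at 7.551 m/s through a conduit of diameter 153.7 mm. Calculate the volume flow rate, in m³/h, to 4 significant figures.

504.4 m³/h

Q = A·v = 0.01855 m² × 7.551 m/s = 0.1401 m³/s.
Converting: 0.1401 m³/s × 3600 = 504.4 m³/h.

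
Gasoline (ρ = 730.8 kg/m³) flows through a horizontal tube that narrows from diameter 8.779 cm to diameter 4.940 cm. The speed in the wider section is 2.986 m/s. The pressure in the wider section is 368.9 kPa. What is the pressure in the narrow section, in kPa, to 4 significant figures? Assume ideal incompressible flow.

The volume flow rate is constant, so v₂ = (A₁/A₂)v₁ = (60.53/19.17)·2.986 = 9.430 m/s.
The pipe is horizontal, so Bernoulli reduces to P₁ + ½ρv₁² = P₂ + ½ρv₂².
P₂ = P₁ − ½ρ(v₂² − v₁²) = 368900 − ½·730.8·(9.430² − 2.986²) = 368900 − 29240 = 339700 Pa.

P₂ ≈ 339.7 kPa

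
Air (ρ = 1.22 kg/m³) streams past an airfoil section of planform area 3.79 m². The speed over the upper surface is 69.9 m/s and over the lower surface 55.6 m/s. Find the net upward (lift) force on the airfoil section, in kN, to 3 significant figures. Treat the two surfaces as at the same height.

With equal heights on the two surfaces, Bernoulli gives P_lower − P_upper = ½ρ(v_upper² − v_lower²).
ΔP = ½·1.22·(69.9² − 55.6²) = 1090 Pa.
Lift = ΔP · A = 1090 × 3.79 = 4150 N.

4.15 kN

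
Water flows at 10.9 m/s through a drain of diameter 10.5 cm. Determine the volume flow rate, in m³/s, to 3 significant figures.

Q ≈ 0.0944 m³/s

Q = A·v = 0.00866 m² × 10.9 m/s = 0.0944 m³/s.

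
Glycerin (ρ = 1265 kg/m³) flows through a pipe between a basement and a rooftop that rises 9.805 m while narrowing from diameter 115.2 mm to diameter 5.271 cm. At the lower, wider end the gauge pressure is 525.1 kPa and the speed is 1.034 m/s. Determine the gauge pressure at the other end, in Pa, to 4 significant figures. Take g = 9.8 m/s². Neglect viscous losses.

P₂ ≈ 388800 Pa

Continuity gives A₁v₁ = A₂v₂, so v₂ = (104.2 cm²)/(21.82 cm²) × 1.034 m/s = 4.939 m/s.
Energy conservation along the streamline gives P₂ = P₁ − ½ρ(v₂² − v₁²) − ρg(h₂ − h₁).
P₂ = 525100 + ½·1265·(1.034² − 4.939²) − 1265·9.8·(+9.805) = 525100 + (-14750) − (121600) = 388800 Pa.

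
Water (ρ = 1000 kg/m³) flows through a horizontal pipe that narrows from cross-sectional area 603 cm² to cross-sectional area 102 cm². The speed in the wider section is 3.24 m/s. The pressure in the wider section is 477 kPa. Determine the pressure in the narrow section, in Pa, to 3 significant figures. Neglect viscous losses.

By continuity, v₂ = v₁·A₁/A₂ = 3.24·(603/102) = 19.2 m/s.
Along the horizontal streamline, P + ½ρv² is constant.
P₂ = P₁ − ½ρ(v₂² − v₁²) = 477000 − ½·1000·(19.2² − 3.24²) = 477000 − 178000 = 299000 Pa.

299000 Pa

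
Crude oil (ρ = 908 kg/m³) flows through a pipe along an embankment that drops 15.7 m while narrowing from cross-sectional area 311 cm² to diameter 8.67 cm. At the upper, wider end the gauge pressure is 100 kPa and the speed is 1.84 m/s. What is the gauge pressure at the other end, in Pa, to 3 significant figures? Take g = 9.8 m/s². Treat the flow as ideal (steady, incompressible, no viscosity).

P₂ = 199000 Pa

Continuity gives A₁v₁ = A₂v₂, so v₂ = (311 cm²)/(59.0 cm²) × 1.84 m/s = 9.69 m/s.
Applying Bernoulli between the two ends and solving for P₂: P₂ = P₁ + ½ρ(v₁² − v₂²) − ρgΔh.
P₂ = 100000 + ½·908·(1.84² − 9.69²) − 908·9.8·(−15.7) = 100000 + (-41100) − (-140000) = 199000 Pa.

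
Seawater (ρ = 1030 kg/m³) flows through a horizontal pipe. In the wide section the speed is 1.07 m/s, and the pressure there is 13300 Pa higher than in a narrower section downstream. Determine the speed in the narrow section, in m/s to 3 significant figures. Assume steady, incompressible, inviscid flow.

v₂ ≈ 5.19 m/s

Horizontal Bernoulli: P₁ + ½ρv₁² = P₂ + ½ρv₂², so v₂² = v₁² + 2(P₁ − P₂)/ρ.
v₂ = √(1.07² + 2·13300/1030) = √(1.14 + 25.8) = 5.19 m/s.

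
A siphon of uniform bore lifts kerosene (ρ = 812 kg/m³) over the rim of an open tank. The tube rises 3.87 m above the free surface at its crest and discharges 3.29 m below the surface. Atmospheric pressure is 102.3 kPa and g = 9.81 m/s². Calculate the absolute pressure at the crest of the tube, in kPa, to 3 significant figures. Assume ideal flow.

Bernoulli surface→outlet gives ½v² = g·h_out, so v = √(2·9.81·3.29) = 8.03 m/s.
The bore is uniform, so the speed at the crest is the same v. Bernoulli surface→crest: P_atm = P_top + ½ρv² + ρg·h_top.
P_top = 102300 − ½·812·8.03² − 812·9.81·3.87 = 45300 Pa.

P_top = 45.3 kPa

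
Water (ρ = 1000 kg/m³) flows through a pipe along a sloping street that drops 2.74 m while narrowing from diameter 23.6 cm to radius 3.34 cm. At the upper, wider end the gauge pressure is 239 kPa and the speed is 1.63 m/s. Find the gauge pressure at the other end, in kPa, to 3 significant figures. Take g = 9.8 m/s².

60.2 kPa

By continuity, v₂ = v₁·A₁/A₂ = 1.63·(437/35.0) = 20.3 m/s.
Applying Bernoulli between the two ends and solving for P₂: P₂ = P₁ + ½ρ(v₁² − v₂²) − ρgΔh.
P₂ = 239000 + ½·1000·(1.63² − 20.3²) − 1000·9.8·(−2.74) = 239000 + (-206000) − (-26900) = 60200 Pa.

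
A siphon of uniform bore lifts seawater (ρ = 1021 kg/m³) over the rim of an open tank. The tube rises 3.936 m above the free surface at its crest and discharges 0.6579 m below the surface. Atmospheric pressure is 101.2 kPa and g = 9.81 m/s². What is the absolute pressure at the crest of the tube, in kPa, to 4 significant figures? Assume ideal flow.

P_top = 55.19 kPa

From the surface to the outlet (both open to atmosphere, surface at rest): v = √(2g·h_out) = √(2·9.81·0.6579) = 3.593 m/s.
The bore is uniform, so the speed at the crest is the same v. Bernoulli surface→crest: P_atm = P_top + ½ρv² + ρg·h_top.
P_top = 101200 − ½·1021·3.593² − 1021·9.81·3.936 = 55190 Pa.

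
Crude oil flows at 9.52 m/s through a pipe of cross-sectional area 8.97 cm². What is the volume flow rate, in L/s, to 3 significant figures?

Q ≈ 8.54 L/s

Q = A·v = 0.000897 m² × 9.52 m/s = 0.00854 m³/s.
Converting: 0.00854 m³/s × 1000 = 8.54 L/s.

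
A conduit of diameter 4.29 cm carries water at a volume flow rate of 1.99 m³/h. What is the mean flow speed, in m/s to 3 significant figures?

0.382 m/s

Q = 1.99 m³/h = 0.000553 m³/s.
v = Q/A = 0.000553 / 0.00145 = 0.382 m/s.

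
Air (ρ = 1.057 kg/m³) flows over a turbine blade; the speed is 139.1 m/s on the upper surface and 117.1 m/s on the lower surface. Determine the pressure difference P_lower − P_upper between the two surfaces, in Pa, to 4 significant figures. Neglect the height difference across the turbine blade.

The pressure is lower where the speed is higher: ΔP = ½ρ(v_up² − v_low²).
ΔP = ½·1.057·(139.1² − 117.1²) = 2979 Pa.

ΔP ≈ 2979 Pa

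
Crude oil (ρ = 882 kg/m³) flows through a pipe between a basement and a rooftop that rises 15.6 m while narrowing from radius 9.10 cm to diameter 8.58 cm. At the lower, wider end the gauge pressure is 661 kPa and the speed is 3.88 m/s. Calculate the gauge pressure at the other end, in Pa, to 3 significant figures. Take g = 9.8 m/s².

398000 Pa

Continuity gives A₁v₁ = A₂v₂, so v₂ = (260 cm²)/(57.8 cm²) × 3.88 m/s = 17.5 m/s.
Energy conservation along the streamline gives P₂ = P₁ − ½ρ(v₂² − v₁²) − ρg(h₂ − h₁).
P₂ = 661000 + ½·882·(3.88² − 17.5²) − 882·9.8·(+15.6) = 661000 + (-128000) − (135000) = 398000 Pa.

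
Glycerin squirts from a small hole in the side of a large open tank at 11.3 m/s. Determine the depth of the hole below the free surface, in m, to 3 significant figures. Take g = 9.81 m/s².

h ≈ 6.51 m

For a small hole in a large open tank, ½v² = gh, giving h = v²/(2g).
h = 11.3²/(2·9.81) = 128/19.62 = 6.51 m.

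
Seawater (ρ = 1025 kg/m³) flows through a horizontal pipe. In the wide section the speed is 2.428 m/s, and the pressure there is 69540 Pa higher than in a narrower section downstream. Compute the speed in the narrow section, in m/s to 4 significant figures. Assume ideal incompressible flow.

Horizontal Bernoulli: P₁ + ½ρv₁² = P₂ + ½ρv₂², so v₂² = v₁² + 2(P₁ − P₂)/ρ.
v₂ = √(2.428² + 2·69540/1025) = √(5.895 + 135.7) = 11.90 m/s.

v₂ ≈ 11.90 m/s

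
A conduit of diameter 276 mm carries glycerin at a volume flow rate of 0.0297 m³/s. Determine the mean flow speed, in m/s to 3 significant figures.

Q = 0.0297 m³/s = 0.0297 m³/s.
v = Q/A = 0.0297 / 0.0598 = 0.496 m/s.

v ≈ 0.496 m/s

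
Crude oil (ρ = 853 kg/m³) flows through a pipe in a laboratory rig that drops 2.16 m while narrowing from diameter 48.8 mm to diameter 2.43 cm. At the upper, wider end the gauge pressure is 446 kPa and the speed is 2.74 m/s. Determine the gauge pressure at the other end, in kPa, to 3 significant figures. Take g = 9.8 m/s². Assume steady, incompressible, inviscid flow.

P₂ ≈ 415 kPa

By continuity, v₂ = v₁·A₁/A₂ = 2.74·(18.7/4.64) = 11.1 m/s.
Applying Bernoulli between the two ends and solving for P₂: P₂ = P₁ + ½ρ(v₁² − v₂²) − ρgΔh.
P₂ = 446000 + ½·853·(2.74² − 11.1²) − 853·9.8·(−2.16) = 446000 + (-48900) − (-18100) = 415000 Pa.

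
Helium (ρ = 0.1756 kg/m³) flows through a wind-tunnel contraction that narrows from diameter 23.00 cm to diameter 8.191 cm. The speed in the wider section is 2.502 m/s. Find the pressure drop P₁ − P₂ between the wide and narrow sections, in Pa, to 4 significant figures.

Mass conservation (A₁v₁ = A₂v₂) gives v₂ = 2.502 × 415.5/52.69 = 19.73 m/s.
The pipe is horizontal, so Bernoulli reduces to P₁ + ½ρv₁² = P₂ + ½ρv₂².
P₁ − P₂ = ½·0.1756·(19.73² − 2.502²) = ½·0.1756·382.9 = 33.62 Pa.

33.62 Pa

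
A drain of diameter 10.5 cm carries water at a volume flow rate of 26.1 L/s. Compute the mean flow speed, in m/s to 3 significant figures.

Q = 26.1 L/s = 0.0261 m³/s.
v = Q/A = 0.0261 / 0.00866 = 3.01 m/s.

v ≈ 3.01 m/s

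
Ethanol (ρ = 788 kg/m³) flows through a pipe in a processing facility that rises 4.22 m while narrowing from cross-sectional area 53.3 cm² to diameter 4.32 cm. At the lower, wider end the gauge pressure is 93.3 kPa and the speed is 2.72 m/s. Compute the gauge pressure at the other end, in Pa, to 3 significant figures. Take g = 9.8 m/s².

The volume flow rate is constant, so v₂ = (A₁/A₂)v₁ = (53.3/14.7)·2.72 = 9.89 m/s.
Bernoulli: P₁ + ½ρv₁² + ρg h₁ = P₂ + ½ρv₂² + ρg h₂, so P₂ = P₁ + ½ρ(v₁² − v₂²) − ρg(h₂ − h₁).
P₂ = 93300 + ½·788·(2.72² − 9.89²) − 788·9.8·(+4.22) = 93300 + (-35600) − (32600) = 25100 Pa.

P₂ ≈ 25100 Pa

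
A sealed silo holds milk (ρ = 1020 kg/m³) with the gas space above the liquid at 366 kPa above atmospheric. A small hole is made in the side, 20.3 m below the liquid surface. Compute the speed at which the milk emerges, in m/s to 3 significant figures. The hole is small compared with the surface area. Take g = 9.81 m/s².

33.4 m/s

Take point 1 at the surface (v₁ ≈ 0) and point 2 at the hole (at atmospheric pressure). Bernoulli: P₁ + ρg h = P_atm + ½ρv₂².
With P₁ − P_atm = 366000 Pa, v₂ = √(2gh + 2ΔP/ρ) = √(2·9.81·20.3 + 2·366000/1020) = 33.4 m/s.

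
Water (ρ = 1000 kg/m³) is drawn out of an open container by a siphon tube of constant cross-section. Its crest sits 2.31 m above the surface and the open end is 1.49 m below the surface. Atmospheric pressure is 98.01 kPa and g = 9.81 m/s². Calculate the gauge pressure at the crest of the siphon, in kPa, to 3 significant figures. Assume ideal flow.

P_gauge ≈ -37.3 kPa

The outlet speed comes from Torricelli: v = √(2g·1.49) = 5.41 m/s.
Continuity keeps v the same throughout the tube; from surface to crest, P_atm + 0 = P_top + ½ρv² + ρg·h_top.
P_top = 98010 − ½·1000·5.41² − 1000·9.81·2.31 = 60700 Pa. So P_gauge = P_top − P_atm = -37300 Pa.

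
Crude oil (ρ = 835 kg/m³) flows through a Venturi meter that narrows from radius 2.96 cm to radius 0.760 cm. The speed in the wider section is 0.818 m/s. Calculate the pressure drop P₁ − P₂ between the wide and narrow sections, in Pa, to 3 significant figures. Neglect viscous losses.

The volume flow rate is constant, so v₂ = (A₁/A₂)v₁ = (27.5/1.81)·0.818 = 12.4 m/s.
Bernoulli (h₁ = h₂): P₁ − P₂ = ½ρ(v₂² − v₁²).
P₁ − P₂ = ½·835·(12.4² − 0.818²) = ½·835·153 = 64000 Pa.

ΔP ≈ 64000 Pa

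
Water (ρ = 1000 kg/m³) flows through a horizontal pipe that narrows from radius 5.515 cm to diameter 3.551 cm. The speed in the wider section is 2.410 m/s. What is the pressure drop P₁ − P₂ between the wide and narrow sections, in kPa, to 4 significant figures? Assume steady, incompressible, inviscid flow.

ΔP ≈ 267.4 kPa

By continuity, v₂ = v₁·A₁/A₂ = 2.410·(95.55/9.904) = 23.25 m/s.
Bernoulli (h₁ = h₂): P₁ − P₂ = ½ρ(v₂² − v₁²).
P₁ − P₂ = ½·1000·(23.25² − 2.410²) = ½·1000·534.9 = 267400 Pa.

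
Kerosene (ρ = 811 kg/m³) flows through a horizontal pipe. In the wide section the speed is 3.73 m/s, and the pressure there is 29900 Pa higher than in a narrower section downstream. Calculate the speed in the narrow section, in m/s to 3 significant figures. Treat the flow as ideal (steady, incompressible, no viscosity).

v₂ ≈ 9.36 m/s

With h₁ = h₂, rearranging Bernoulli gives v₂ = √(v₁² + 2ΔP/ρ).
v₂ = √(3.73² + 2·29900/811) = √(13.9 + 73.7) = 9.36 m/s.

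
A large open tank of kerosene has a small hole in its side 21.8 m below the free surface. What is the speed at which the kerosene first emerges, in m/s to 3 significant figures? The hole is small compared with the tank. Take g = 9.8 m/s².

v = 20.7 m/s

Torricelli's result v = √(2gh) gives v = √(2·9.8·21.8) = 20.7 m/s.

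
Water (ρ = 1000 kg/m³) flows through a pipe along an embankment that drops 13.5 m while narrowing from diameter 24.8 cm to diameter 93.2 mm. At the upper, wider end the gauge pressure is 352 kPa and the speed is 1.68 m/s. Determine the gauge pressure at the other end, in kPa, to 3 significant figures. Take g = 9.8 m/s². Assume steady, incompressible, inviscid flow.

P₂ ≈ 415 kPa

The volume flow rate is constant, so v₂ = (A₁/A₂)v₁ = (483/68.2)·1.68 = 11.9 m/s.
Energy conservation along the streamline gives P₂ = P₁ − ½ρ(v₂² − v₁²) − ρg(h₂ − h₁).
P₂ = 352000 + ½·1000·(1.68² − 11.9²) − 1000·9.8·(−13.5) = 352000 + (-69300) − (-132000) = 415000 Pa.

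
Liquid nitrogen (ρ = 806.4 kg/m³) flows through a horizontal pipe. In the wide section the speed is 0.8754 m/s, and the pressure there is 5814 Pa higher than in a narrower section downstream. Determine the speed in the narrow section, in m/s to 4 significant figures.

Along the level pipe P + ½ρv² is conserved, hence v₂² = v₁² + 2(P₁ − P₂)/ρ.
v₂ = √(0.8754² + 2·5814/806.4) = √(0.7663 + 14.42) = 3.897 m/s.

v₂ = 3.897 m/s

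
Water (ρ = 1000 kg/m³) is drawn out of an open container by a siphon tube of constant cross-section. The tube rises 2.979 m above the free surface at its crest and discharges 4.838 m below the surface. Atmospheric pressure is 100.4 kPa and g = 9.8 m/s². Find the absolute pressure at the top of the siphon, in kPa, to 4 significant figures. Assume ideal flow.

The outlet speed comes from Torricelli: v = √(2g·4.838) = 9.738 m/s.
The bore is uniform, so the speed at the crest is the same v. Bernoulli surface→crest: P_atm = P_top + ½ρv² + ρg·h_top.
P_top = 100400 − ½·1000·9.738² − 1000·9.8·2.979 = 23790 Pa.

23.79 kPa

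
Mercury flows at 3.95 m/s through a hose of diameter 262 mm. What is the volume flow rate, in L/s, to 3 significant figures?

Q = A·v = 0.0539 m² × 3.95 m/s = 0.213 m³/s.
Converting: 0.213 m³/s × 1000 = 213 L/s.

Q ≈ 213 L/s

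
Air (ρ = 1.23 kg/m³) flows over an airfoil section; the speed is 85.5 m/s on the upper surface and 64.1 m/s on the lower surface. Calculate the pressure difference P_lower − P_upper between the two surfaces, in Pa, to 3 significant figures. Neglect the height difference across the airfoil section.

ΔP ≈ 1970 Pa

The pressure is lower where the speed is higher: ΔP = ½ρ(v_up² − v_low²).
ΔP = ½·1.23·(85.5² − 64.1²) = 1970 Pa.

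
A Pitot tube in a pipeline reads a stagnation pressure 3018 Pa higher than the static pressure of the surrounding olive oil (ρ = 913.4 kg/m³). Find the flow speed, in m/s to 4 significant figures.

At the stagnation point the flow is brought to rest, so Bernoulli gives P_stag − P_static = ½ρv².
v = √(2ΔP/ρ) = √(2·3018/913.4) = 2.571 m/s.

v = 2.571 m/s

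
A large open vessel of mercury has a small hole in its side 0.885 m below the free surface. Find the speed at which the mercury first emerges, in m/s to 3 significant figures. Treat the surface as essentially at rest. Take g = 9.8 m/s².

Torricelli's result v = √(2gh) gives v = √(2·9.8·0.885) = 4.16 m/s.

v ≈ 4.16 m/s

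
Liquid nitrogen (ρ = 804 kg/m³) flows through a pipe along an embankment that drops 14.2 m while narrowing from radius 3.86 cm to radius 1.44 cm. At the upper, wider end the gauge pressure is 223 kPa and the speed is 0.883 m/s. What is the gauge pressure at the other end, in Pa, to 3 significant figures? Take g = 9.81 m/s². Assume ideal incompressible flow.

P₂ = 319000 Pa

By continuity, v₂ = v₁·A₁/A₂ = 0.883·(46.8/6.51) = 6.34 m/s.
Energy conservation along the streamline gives P₂ = P₁ − ½ρ(v₂² − v₁²) − ρg(h₂ − h₁).
P₂ = 223000 + ½·804·(0.883² − 6.34²) − 804·9.81·(−14.2) = 223000 + (-15900) − (-112000) = 319000 Pa.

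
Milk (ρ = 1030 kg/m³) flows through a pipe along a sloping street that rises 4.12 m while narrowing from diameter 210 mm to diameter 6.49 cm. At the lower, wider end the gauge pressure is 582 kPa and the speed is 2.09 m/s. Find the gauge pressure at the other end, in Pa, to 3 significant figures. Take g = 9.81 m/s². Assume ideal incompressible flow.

P₂ = 296000 Pa

The volume flow rate is constant, so v₂ = (A₁/A₂)v₁ = (346/33.1)·2.09 = 21.9 m/s.
Applying Bernoulli between the two ends and solving for P₂: P₂ = P₁ + ½ρ(v₁² − v₂²) − ρgΔh.
P₂ = 582000 + ½·1030·(2.09² − 21.9²) − 1030·9.81·(+4.12) = 582000 + (-244000) − (41600) = 296000 Pa.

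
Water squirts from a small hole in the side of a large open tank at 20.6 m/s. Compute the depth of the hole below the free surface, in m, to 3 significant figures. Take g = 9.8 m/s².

21.7 m

Torricelli: v = √(2gh), so h = v²/(2g).
h = 20.6²/(2·9.8) = 424/19.60 = 21.7 m.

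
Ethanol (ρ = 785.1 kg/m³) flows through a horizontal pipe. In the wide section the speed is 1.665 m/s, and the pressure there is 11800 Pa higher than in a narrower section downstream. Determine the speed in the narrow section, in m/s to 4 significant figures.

Along the level pipe P + ½ρv² is conserved, hence v₂² = v₁² + 2(P₁ − P₂)/ρ.
v₂ = √(1.665² + 2·11800/785.1) = √(2.772 + 30.06) = 5.730 m/s.

v₂ ≈ 5.730 m/s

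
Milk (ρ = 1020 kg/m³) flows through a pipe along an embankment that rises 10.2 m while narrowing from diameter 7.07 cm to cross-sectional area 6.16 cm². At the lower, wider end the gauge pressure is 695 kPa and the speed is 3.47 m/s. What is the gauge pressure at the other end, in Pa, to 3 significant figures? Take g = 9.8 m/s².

P₂ ≈ 350000 Pa

Mass conservation (A₁v₁ = A₂v₂) gives v₂ = 3.47 × 39.3/6.16 = 22.1 m/s.
Applying Bernoulli between the two ends and solving for P₂: P₂ = P₁ + ½ρ(v₁² − v₂²) − ρgΔh.
P₂ = 695000 + ½·1020·(3.47² − 22.1²) − 1020·9.8·(+10.2) = 695000 + (-243000) − (102000) = 350000 Pa.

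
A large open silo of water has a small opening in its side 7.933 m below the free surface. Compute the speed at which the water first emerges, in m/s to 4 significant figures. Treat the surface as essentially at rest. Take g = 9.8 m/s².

v ≈ 12.47 m/s

Torricelli's result v = √(2gh) gives v = √(2·9.8·7.933) = 12.47 m/s.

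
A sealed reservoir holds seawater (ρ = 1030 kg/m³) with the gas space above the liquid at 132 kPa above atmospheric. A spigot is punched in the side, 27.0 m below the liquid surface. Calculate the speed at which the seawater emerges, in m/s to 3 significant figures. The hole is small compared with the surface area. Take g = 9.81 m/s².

v ≈ 28.0 m/s

Take point 1 at the surface (v₁ ≈ 0) and point 2 at the hole (at atmospheric pressure). Bernoulli: P₁ + ρg h = P_atm + ½ρv₂².
With P₁ − P_atm = 132000 Pa, v₂ = √(2gh + 2ΔP/ρ) = √(2·9.81·27.0 + 2·132000/1030) = 28.0 m/s.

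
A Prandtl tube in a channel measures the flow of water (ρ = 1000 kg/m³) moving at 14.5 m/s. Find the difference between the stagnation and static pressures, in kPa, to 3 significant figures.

ΔP = 105 kPa

The dynamic pressure equals the rise in static pressure at the stagnation point: ΔP = ½ρv².
ΔP = ½·1000·14.5² = 105000 Pa.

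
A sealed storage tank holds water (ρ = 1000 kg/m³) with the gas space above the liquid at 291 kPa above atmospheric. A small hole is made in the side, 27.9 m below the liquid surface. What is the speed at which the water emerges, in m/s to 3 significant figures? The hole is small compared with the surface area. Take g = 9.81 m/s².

v = 33.6 m/s

Take point 1 at the surface (v₁ ≈ 0) and point 2 at the hole (at atmospheric pressure). Bernoulli: P₁ + ρg h = P_atm + ½ρv₂².
With P₁ − P_atm = 291000 Pa, v₂ = √(2gh + 2ΔP/ρ) = √(2·9.81·27.9 + 2·291000/1000) = 33.6 m/s.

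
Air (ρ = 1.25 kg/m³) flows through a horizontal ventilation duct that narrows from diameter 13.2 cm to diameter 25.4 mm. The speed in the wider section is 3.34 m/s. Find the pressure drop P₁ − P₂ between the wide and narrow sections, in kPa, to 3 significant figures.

By continuity, v₂ = v₁·A₁/A₂ = 3.34·(137/5.07) = 90.2 m/s.
With no height change, Bernoulli's equation is P₁ + ½ρv₁² = P₂ + ½ρv₂².
P₁ − P₂ = ½·1.25·(90.2² − 3.34²) = ½·1.25·8130 = 5080 Pa.

ΔP = 5.08 kPa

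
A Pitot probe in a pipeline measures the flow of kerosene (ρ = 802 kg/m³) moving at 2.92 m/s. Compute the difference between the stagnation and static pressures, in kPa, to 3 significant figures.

ΔP ≈ 3.42 kPa

Bernoulli between the free stream and the stagnation point: ½ρv² = P_stag − P_static.
ΔP = ½·802·2.92² = 3420 Pa.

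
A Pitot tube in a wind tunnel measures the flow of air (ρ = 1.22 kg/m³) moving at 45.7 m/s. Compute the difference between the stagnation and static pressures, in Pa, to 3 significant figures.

The dynamic pressure equals the rise in static pressure at the stagnation point: ΔP = ½ρv².
ΔP = ½·1.22·45.7² = 1270 Pa.

ΔP = 1270 Pa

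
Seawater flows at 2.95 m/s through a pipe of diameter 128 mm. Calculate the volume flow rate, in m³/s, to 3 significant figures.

Q = A·v = 0.0129 m² × 2.95 m/s = 0.0380 m³/s.

0.0380 m³/s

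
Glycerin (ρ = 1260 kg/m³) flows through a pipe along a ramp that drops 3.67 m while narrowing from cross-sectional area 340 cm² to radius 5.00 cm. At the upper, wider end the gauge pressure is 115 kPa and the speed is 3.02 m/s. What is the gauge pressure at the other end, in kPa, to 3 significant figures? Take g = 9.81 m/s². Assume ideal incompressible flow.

Mass conservation (A₁v₁ = A₂v₂) gives v₂ = 3.02 × 340/78.5 = 13.1 m/s.
Applying Bernoulli between the two ends and solving for P₂: P₂ = P₁ + ½ρ(v₁² − v₂²) − ρgΔh.
P₂ = 115000 + ½·1260·(3.02² − 13.1²) − 1260·9.81·(−3.67) = 115000 + (-102000) − (-45400) = 58400 Pa.

P₂ ≈ 58.4 kPa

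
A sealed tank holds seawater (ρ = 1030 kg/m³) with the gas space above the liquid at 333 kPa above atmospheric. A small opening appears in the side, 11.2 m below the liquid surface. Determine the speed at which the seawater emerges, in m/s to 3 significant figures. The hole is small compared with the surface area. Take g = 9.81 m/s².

Take point 1 at the surface (v₁ ≈ 0) and point 2 at the hole (at atmospheric pressure). Bernoulli: P₁ + ρg h = P_atm + ½ρv₂².
With P₁ − P_atm = 333000 Pa, v₂ = √(2gh + 2ΔP/ρ) = √(2·9.81·11.2 + 2·333000/1030) = 29.4 m/s.

v = 29.4 m/s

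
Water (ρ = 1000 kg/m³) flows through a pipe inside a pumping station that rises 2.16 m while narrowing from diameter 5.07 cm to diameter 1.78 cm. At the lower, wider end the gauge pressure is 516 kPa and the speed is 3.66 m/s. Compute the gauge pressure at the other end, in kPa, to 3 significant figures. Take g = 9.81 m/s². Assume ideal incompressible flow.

Mass conservation (A₁v₁ = A₂v₂) gives v₂ = 3.66 × 20.2/2.49 = 29.7 m/s.
Energy conservation along the streamline gives P₂ = P₁ − ½ρ(v₂² − v₁²) − ρg(h₂ − h₁).
P₂ = 516000 + ½·1000·(3.66² − 29.7²) − 1000·9.81·(+2.16) = 516000 + (-434000) − (21200) = 60700 Pa.

P₂ ≈ 60.7 kPa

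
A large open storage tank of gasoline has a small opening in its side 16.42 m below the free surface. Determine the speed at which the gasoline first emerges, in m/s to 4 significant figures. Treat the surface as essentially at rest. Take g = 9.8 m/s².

v ≈ 17.94 m/s

Bernoulli from surface to hole (P equal, v_surface ≈ 0): v = √(2gh) = √(2×9.8×16.42) = 17.94 m/s.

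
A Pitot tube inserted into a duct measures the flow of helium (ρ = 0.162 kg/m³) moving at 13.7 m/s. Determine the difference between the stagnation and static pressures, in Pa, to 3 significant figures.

At the stagnation point the flow is brought to rest, so Bernoulli gives P_stag − P_static = ½ρv².
ΔP = ½·0.162·13.7² = 15.2 Pa.

ΔP ≈ 15.2 Pa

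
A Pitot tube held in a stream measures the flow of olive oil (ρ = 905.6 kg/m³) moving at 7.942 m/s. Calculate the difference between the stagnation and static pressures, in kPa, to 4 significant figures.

At the stagnation point the flow is brought to rest, so Bernoulli gives P_stag − P_static = ½ρv².
ΔP = ½·905.6·7.942² = 28560 Pa.

ΔP ≈ 28.56 kPa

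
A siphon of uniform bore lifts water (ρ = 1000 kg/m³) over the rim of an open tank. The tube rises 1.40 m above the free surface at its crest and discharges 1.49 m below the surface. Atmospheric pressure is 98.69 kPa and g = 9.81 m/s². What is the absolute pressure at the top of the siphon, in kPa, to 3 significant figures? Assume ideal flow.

P_top ≈ 70.3 kPa

From the surface to the outlet (both open to atmosphere, surface at rest): v = √(2g·h_out) = √(2·9.81·1.49) = 5.41 m/s.
The bore is uniform, so the speed at the crest is the same v. Bernoulli surface→crest: P_atm = P_top + ½ρv² + ρg·h_top.
P_top = 98690 − ½·1000·5.41² − 1000·9.81·1.40 = 70300 Pa.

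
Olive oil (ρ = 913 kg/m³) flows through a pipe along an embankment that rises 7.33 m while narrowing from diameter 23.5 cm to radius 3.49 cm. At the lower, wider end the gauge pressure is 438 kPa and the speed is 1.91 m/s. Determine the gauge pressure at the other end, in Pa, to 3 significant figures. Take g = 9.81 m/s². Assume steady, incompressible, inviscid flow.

P₂ = 160000 Pa

By continuity, v₂ = v₁·A₁/A₂ = 1.91·(434/38.3) = 21.7 m/s.
Applying Bernoulli between the two ends and solving for P₂: P₂ = P₁ + ½ρ(v₁² − v₂²) − ρgΔh.
P₂ = 438000 + ½·913·(1.91² − 21.7²) − 913·9.81·(+7.33) = 438000 + (-212000) − (65700) = 160000 Pa.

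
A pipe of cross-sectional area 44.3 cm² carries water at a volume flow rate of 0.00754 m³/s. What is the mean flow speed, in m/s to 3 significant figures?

Q = 0.00754 m³/s = 0.00754 m³/s.
v = Q/A = 0.00754 / 0.00443 = 1.70 m/s.

v ≈ 1.70 m/s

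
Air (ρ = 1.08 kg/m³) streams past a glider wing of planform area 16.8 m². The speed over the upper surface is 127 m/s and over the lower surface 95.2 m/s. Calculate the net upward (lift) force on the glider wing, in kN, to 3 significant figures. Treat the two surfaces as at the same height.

With equal heights on the two surfaces, Bernoulli gives P_lower − P_upper = ½ρ(v_upper² − v_lower²).
ΔP = ½·1.08·(127² − 95.2²) = 3820 Pa.
Lift = ΔP · A = 3820 × 16.8 = 64100 N.

64.1 kN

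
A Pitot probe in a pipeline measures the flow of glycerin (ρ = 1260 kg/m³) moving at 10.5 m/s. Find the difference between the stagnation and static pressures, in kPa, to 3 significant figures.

ΔP ≈ 69.5 kPa

At the stagnation point the flow is brought to rest, so Bernoulli gives P_stag − P_static = ½ρv².
ΔP = ½·1260·10.5² = 69500 Pa.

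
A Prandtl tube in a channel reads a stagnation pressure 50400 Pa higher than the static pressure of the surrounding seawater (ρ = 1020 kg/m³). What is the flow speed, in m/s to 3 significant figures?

Bernoulli between the free stream and the stagnation point: ½ρv² = P_stag − P_static.
v = √(2ΔP/ρ) = √(2·50400/1020) = 9.94 m/s.

v ≈ 9.94 m/s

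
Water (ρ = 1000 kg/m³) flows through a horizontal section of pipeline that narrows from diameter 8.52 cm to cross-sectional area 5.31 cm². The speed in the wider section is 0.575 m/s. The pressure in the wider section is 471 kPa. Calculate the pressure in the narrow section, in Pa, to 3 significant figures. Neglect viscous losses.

By continuity, v₂ = v₁·A₁/A₂ = 0.575·(57.0/5.31) = 6.17 m/s.
Along the horizontal streamline, P + ½ρv² is constant.
P₂ = P₁ − ½ρ(v₂² − v₁²) = 471000 − ½·1000·(6.17² − 0.575²) = 471000 − 18900 = 452000 Pa.

P₂ ≈ 452000 Pa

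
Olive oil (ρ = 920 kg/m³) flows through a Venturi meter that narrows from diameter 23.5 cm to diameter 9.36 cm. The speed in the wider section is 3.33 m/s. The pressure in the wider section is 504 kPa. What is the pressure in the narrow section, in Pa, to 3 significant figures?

P₂ ≈ 306000 Pa

Continuity gives A₁v₁ = A₂v₂, so v₂ = (434 cm²)/(68.8 cm²) × 3.33 m/s = 21.0 m/s.
With no height change, Bernoulli's equation is P₁ + ½ρv₁² = P₂ + ½ρv₂².
P₂ = P₁ − ½ρ(v₂² − v₁²) = 504000 − ½·920·(21.0² − 3.33²) = 504000 − 198000 = 306000 Pa.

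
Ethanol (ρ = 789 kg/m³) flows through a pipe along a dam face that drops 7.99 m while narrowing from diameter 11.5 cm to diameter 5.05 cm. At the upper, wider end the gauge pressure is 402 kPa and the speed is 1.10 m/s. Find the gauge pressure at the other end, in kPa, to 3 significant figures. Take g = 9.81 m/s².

By continuity, v₂ = v₁·A₁/A₂ = 1.10·(104/20.0) = 5.70 m/s.
Energy conservation along the streamline gives P₂ = P₁ − ½ρ(v₂² − v₁²) − ρg(h₂ − h₁).
P₂ = 402000 + ½·789·(1.10² − 5.70²) − 789·9.81·(−7.99) = 402000 + (-12400) − (-61800) = 451000 Pa.

P₂ ≈ 451 kPa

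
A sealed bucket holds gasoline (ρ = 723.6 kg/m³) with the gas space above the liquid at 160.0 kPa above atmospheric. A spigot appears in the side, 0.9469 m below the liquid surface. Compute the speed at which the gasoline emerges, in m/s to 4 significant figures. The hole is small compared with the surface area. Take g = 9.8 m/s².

Take point 1 at the surface (v₁ ≈ 0) and point 2 at the hole (at atmospheric pressure). Bernoulli: P₁ + ρg h = P_atm + ½ρv₂².
With P₁ − P_atm = 160000 Pa, v₂ = √(2gh + 2ΔP/ρ) = √(2·9.8·0.9469 + 2·160000/723.6) = 21.47 m/s.

v ≈ 21.47 m/s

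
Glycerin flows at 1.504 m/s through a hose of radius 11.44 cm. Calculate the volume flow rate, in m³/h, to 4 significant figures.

Q = 222.6 m³/h

Q = A·v = 0.04112 m² × 1.504 m/s = 0.06184 m³/s.
Converting: 0.06184 m³/s × 3600 = 222.6 m³/h.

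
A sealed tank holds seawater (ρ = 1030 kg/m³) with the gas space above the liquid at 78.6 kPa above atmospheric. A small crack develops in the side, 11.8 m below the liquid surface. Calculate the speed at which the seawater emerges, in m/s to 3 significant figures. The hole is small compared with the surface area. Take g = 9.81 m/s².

v ≈ 19.6 m/s

Take point 1 at the surface (v₁ ≈ 0) and point 2 at the hole (at atmospheric pressure). Bernoulli: P₁ + ρg h = P_atm + ½ρv₂².
With P₁ − P_atm = 78600 Pa, v₂ = √(2gh + 2ΔP/ρ) = √(2·9.81·11.8 + 2·78600/1030) = 19.6 m/s.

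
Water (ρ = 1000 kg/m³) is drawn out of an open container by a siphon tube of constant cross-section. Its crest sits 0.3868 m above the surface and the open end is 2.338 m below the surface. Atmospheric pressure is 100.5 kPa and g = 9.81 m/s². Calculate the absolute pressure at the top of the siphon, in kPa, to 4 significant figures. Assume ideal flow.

P_top = 73.77 kPa

From the surface to the outlet (both open to atmosphere, surface at rest): v = √(2g·h_out) = √(2·9.81·2.338) = 6.773 m/s.
Continuity keeps v the same throughout the tube; from surface to crest, P_atm + 0 = P_top + ½ρv² + ρg·h_top.
P_top = 100500 − ½·1000·6.773² − 1000·9.81·0.3868 = 73770 Pa.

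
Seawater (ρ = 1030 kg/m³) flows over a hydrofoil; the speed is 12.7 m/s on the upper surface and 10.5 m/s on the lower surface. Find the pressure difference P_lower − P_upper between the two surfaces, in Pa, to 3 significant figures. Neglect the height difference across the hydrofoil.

The pressure is lower where the speed is higher: ΔP = ½ρ(v_up² − v_low²).
ΔP = ½·1030·(12.7² − 10.5²) = 26300 Pa.

ΔP = 26300 Pa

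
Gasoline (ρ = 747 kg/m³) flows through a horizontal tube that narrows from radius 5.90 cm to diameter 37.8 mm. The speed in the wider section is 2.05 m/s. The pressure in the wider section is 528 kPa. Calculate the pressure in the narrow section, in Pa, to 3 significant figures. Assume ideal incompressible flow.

Mass conservation (A₁v₁ = A₂v₂) gives v₂ = 2.05 × 109/11.2 = 20.0 m/s.
Bernoulli (h₁ = h₂): P₁ − P₂ = ½ρ(v₂² − v₁²).
P₂ = P₁ − ½ρ(v₂² − v₁²) = 528000 − ½·747·(20.0² − 2.05²) = 528000 − 147000 = 381000 Pa.

P₂ ≈ 381000 Pa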